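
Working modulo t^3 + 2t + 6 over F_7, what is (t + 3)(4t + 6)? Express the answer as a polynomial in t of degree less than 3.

4t^2 + 4t + 4

Multiply in F_7[t]: (t + 3)·(4t + 6) = 4t^2 + 4t + 4.
Reduced: 4t^2 + 4t + 4.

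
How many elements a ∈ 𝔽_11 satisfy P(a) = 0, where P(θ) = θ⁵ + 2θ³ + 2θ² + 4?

Evaluate at each of the 11 elements of 𝔽_11:
P(0) = 4; P(1) = 9; P(2) = 5; P(3) = 0 → root; P(4) = 0 → root; P(5) = 8; P(6) = 1; P(7) = 6; P(8) = 0 → root; P(9) = 8; P(10) = 3.
Roots: {3, 4, 8}.

3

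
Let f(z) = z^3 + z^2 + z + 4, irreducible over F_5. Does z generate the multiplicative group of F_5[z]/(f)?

No

|GF(5^3)^×| = 5^3 − 1 = 124. Prime factorization: 124 = 2^2·31.
f is primitive ⇔ z has order 124 in GF(5)[z]/(f), i.e. z^(124/q) ≠ 1 for each prime q | 124.
z^(62) mod f = 1
z^(4) mod f = 2z + 4.
Since z^(62) = 1, the order of z divides 62 < 124; not primitive.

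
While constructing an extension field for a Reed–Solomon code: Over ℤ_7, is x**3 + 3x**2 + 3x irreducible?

No

Write P(x) = x**3 + 3x**2 + 3x.
Check for roots in ℤ_7: P(0) = 0 → root; P(1) = 0 → root; P(2) = 5; P(3) = 0 → root; P(4) = 5; P(5) = 5; P(6) = 6.
P(0) = 0, so (x) divides P(x); P is reducible.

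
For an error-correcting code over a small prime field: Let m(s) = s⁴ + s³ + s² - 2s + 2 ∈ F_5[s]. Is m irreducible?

Check for roots in F_5: m(0) = 2; m(1) = 3; m(2) = 1; m(3) = 3; m(4) = 0 → root.
m(4) = 0, so (s − 4) divides m(s); m is reducible.

No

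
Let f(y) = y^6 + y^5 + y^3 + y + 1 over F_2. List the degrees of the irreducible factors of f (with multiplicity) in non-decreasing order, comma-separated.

2, 2, 2

Roots in F_2: f(0) = 1; f(1) = 1.
Complete factorization: f(y) = (y^2 + y + 1)^3.
Factor degrees with multiplicity: 2 + 2 + 2 = 6.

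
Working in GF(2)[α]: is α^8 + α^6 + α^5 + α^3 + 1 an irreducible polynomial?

Write P(α) = α^8 + α^6 + α^5 + α^3 + 1.
Check for roots in GF(2): P(0) = 1; P(1) = 1.
No roots, so no linear factors.
Monic irreducibles of degree 2 over GF(2): α^2 + α + 1.
None of them divide P (all give nonzero remainder).
Monic irreducibles of degree 3 over GF(2): α^3 + α + 1, α^3 + α^2 + 1.
None of them divide P (all give nonzero remainder).
Monic irreducibles of degree 4 over GF(2): α^4 + α + 1, α^4 + α^3 + 1, α^4 + α^3 + α^2 + α + 1.
None of them divide P (all give nonzero remainder).
No irreducible factor of degree ≤ 4 exists, so P is irreducible over GF(2).

Yes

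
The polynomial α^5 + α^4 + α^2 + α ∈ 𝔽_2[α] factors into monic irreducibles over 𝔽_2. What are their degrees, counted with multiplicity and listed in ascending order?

Write f(α) = α^5 + α^4 + α^2 + α.
Roots in 𝔽_2: f(0) = 0 → root; f(1) = 0 → root.
Linear factors from roots: (α), (α + 1).
Complete factorization: f(α) = (α)·(α + 1)^2·(α^2 + α + 1).
Factor degrees with multiplicity: 1 + 1 + 1 + 2 = 5.

1, 1, 1, 2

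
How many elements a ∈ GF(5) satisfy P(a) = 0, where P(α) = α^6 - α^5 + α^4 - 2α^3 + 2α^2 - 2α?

2

Evaluate at each of the 5 elements of GF(5):
P(0) = 0 → root; P(1) = 4; P(2) = 1; P(3) = 0 → root; P(4) = 4.
Roots: {0, 3}.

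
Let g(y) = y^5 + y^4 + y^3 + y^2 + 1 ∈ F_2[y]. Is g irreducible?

Yes

Check for roots in F_2: g(0) = 1; g(1) = 1.
No roots, so no linear factors.
Monic irreducibles of degree 2 over GF(2): y^2 + y + 1.
None of them divide g (all give nonzero remainder).
No irreducible factor of degree ≤ 2 exists, so g is irreducible over GF(2).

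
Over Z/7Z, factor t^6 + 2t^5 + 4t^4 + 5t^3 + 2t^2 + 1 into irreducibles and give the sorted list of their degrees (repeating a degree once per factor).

6

Write g(t) = t^6 + 2t^5 + 4t^4 + 5t^3 + 2t^2 + 1.
Complete factorization: g(t) = (t^6 + 2t^5 + 4t^4 + 5t^3 + 2t^2 + 1).
Factor degrees with multiplicity: 6 = 6.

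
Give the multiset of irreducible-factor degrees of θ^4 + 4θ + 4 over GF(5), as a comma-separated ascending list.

4

Write h(θ) = θ^4 + 4θ + 4.
Roots in GF(5): h(0) = 4; h(1) = 4; h(2) = 3; h(3) = 2; h(4) = 1.
Complete factorization: h(θ) = (θ^4 + 4θ + 4).
Factor degrees with multiplicity: 4 = 4.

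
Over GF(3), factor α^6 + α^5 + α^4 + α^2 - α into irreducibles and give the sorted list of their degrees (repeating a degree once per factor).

Write g(α) = α^6 + α^5 + α^4 + α^2 - α.
Roots in GF(3): g(0) = 0 → root; g(1) = 0 → root; g(2) = 0 → root.
Linear factors from roots: (α), (α - 1), (α + 1).
Complete factorization: g(α) = (α)·(α + 1)·(α - 1)·(α^3 + α^2 - α + 1).
Factor degrees with multiplicity: 1 + 1 + 1 + 3 = 6.

1, 1, 1, 3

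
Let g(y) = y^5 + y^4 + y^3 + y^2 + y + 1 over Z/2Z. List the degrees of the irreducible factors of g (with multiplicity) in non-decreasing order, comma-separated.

Roots in Z/2Z: g(0) = 1; g(1) = 0 → root.
Linear factors from roots: (y + 1).
Complete factorization: g(y) = (y + 1)·(y^2 + y + 1)^2.
Factor degrees with multiplicity: 1 + 2 + 2 = 5.

1, 2, 2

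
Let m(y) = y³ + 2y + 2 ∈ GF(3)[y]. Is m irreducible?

Check for roots in GF(3): m(0) = 2; m(1) = 2; m(2) = 2.
No roots. A degree-3 polynomial over a field with no linear factor is irreducible.

Yes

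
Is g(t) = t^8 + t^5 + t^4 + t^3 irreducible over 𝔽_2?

Check for roots in 𝔽_2: g(0) = 0 → root; g(1) = 0 → root.
g(0) = 0, so (t) divides g(t); g is reducible.

No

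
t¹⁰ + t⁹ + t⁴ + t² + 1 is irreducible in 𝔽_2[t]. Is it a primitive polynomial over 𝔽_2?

Yes

Write f(t) = t¹⁰ + t⁹ + t⁴ + t² + 1.
|GF(2^10)^×| = 2^10 − 1 = 1023. Prime factorization: 1023 = 3·11·31.
f is primitive ⇔ t has order 1023 in GF(2)[t]/(f), i.e. t^(1023/q) ≠ 1 for each prime q | 1023.
t^(341) mod f = t⁸ + t⁶ + t⁴ + t³ + t² + 1.
t^(93) mod f = t⁷ + t⁶ + t⁵ + t⁴ + t³ + t.
t^(33) mod f = t⁸ + t⁷ + t³ + t² + t + 1.
None equal 1, so t has full order 1023; f is primitive.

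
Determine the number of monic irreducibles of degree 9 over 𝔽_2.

x^(2^9) − x is the product of all monic irreducibles of degree dividing 9; Möbius inversion gives N = (1/9) Σ μ(9/d)·2^d.
Divisors of 9: 1, 3, 9; μ(9/d) for each: 0, -1, 1.
Σ = − 2^3 + 2^9 = 504.
N = 504/9 = 56.

56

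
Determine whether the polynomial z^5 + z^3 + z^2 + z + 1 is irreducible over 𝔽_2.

Write m(z) = z^5 + z^3 + z^2 + z + 1.
Check for roots in 𝔽_2: m(0) = 1; m(1) = 1.
No roots, so no linear factors.
Monic irreducibles of degree 2 over GF(2): z^2 + z + 1.
None of them divide m (all give nonzero remainder).
No irreducible factor of degree ≤ 2 exists, so m is irreducible over GF(2).

Yes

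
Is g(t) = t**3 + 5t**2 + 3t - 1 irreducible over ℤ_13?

Check each element of ℤ_13 for a root: g(0)=12, g(1)=8, g(2)=7, g(3)=2, g(4)=12, g(5)=4, g(6)=10, g(7)=10, g(8)=10, g(9)=3, g(10)=8, g(11)=5, g(12)=0.
g(12) = 0, so (t − 12) divides g(t); g is reducible.

No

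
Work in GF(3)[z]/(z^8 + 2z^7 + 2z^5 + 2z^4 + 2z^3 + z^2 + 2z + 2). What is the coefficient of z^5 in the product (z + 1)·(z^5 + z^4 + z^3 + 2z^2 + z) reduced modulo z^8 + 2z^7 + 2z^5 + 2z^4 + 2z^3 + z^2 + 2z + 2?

2

Multiply in GF(3)[z]: (z + 1)·(z^5 + z^4 + z^3 + 2z^2 + z) = z^6 + 2z^5 + 2z^4 + z.
Reduced: z^6 + 2z^5 + 2z^4 + z.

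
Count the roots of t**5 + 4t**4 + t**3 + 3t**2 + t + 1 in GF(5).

Write g(t) = t**5 + 4t**4 + t**3 + 3t**2 + t + 1.
Evaluate at each of the 5 elements of GF(5):
g(0) = 1; g(1) = 1; g(2) = 4; g(3) = 0 → root; g(4) = 0 → root.
Roots: {3, 4}.

2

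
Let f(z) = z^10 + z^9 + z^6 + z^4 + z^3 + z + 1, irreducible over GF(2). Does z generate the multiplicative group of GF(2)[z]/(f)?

Yes

|GF(2^10)^×| = 2^10 − 1 = 1023. Prime factorization: 1023 = 3·11·31.
f is primitive ⇔ z has order 1023 in GF(2)[z]/(f), i.e. z^(1023/q) ≠ 1 for each prime q | 1023.
z^(341) mod f = z^7 + z^5 + z^3.
z^(93) mod f = z^9 + z^7 + z^6 + z^3 + z^2 + 1.
z^(33) mod f = z^9 + z^7 + z^6 + z^3 + z^2 + z + 1.
None equal 1, so z has full order 1023; f is primitive.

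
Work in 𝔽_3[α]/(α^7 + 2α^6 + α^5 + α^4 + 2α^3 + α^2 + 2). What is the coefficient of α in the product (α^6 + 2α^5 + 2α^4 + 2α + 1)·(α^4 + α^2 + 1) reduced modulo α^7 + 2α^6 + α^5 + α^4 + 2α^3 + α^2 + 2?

1

Multiply in 𝔽_3[α]: (α^6 + 2α^5 + 2α^4 + 2α + 1)·(α^4 + α^2 + 1) = α^10 + 2α^9 + 2α^7 + α^5 + 2α^3 + α^2 + 2α + 1.
Reduce using α^7 ≡ α^6 + 2α^5 + 2α^4 + α^3 + 2α^2 + 1 (mod α^7 + 2α^6 + α^5 + α^4 + 2α^3 + α^2 + 2).
Reduced: 2α^6 + α^5 + 2α^4 + α^3 + α^2 + α + 1.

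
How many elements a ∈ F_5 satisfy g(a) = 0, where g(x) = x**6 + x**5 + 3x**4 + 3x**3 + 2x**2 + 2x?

Evaluate at each of the 5 elements of F_5:
g(0) = 0 → root; g(1) = 2; g(2) = 0 → root; g(3) = 0 → root; g(4) = 0 → root.
Roots: {0, 2, 3, 4}.

4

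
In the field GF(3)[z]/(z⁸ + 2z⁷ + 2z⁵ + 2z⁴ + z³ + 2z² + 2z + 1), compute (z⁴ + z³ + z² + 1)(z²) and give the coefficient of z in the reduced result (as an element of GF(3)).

0

Multiply in GF(3)[z]: (z⁴ + z³ + z² + 1)·(z²) = z⁶ + z⁵ + z⁴ + z².
Reduced: z⁶ + z⁵ + z⁴ + z².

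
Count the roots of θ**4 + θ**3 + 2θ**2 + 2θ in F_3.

3

Write P(θ) = θ**4 + θ**3 + 2θ**2 + 2θ.
Evaluate at each of the 3 elements of F_3:
P(0) = 0 → root; P(1) = 0 → root; P(2) = 0 → root.
Roots: {0, 1, 2}.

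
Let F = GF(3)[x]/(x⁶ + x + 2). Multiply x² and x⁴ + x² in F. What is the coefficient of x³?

Multiply in GF(3)[x]: (x²)·(x⁴ + x²) = x⁶ + x⁴.
Reduce using x⁶ ≡ 2x + 1 (mod x⁶ + x + 2).
Reduced: x⁴ + 2x + 1.

0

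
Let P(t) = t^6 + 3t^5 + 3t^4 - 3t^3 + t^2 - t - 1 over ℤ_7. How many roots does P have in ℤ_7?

Evaluate at each of the 7 elements of ℤ_7:
P(0) = 6; P(1) = 3; P(2) = 3; P(3) = 1; P(4) = 6; P(5) = 3; P(6) = 5.
No element is a root.

0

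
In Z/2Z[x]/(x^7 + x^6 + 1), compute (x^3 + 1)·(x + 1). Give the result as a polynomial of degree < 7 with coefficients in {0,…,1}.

x^4 + x^3 + x + 1

Multiply in Z/2Z[x]: (x^3 + 1)·(x + 1) = x^4 + x^3 + x + 1.
Reduced: x^4 + x^3 + x + 1.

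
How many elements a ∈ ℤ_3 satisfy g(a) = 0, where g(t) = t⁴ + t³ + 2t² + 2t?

3

Evaluate at each of the 3 elements of ℤ_3:
g(0) = 0 → root; g(1) = 0 → root; g(2) = 0 → root.
Roots: {0, 1, 2}.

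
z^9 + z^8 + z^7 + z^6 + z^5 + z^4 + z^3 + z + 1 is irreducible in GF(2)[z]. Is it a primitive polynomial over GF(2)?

Yes

Write f(z) = z^9 + z^8 + z^7 + z^6 + z^5 + z^4 + z^3 + z + 1.
|GF(2^9)^×| = 2^9 − 1 = 511. Prime factorization: 511 = 7·73.
f is primitive ⇔ z has order 511 in GF(2)[z]/(f), i.e. z^(511/q) ≠ 1 for each prime q | 511.
z^(73) mod f = z^6 + z^5 + z^2.
z^(7) mod f = z^7.
None equal 1, so z has full order 511; f is primitive.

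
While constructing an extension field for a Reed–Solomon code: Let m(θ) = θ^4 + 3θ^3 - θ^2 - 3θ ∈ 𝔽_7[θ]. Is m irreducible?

No

Check for roots in 𝔽_7: m(0) = 0 → root; m(1) = 0 → root; m(2) = 2; m(3) = 4; m(4) = 0 → root; m(5) = 1; m(6) = 0 → root.
m(0) = 0, so (θ) divides m(θ); m is reducible.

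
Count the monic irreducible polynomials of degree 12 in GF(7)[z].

x^(7^12) − x is the product of all monic irreducibles of degree dividing 12; Möbius inversion gives N = (1/12) Σ μ(12/d)·7^d.
Divisors of 12: 1, 2, 3, 4, 6, 12; μ(12/d) for each: 0, 1, 0, -1, -1, 1.
Σ = 7^2 − 7^4 − 7^6 + 7^12 = 13841167200.
N = 13841167200/12 = 1153430600.

1153430600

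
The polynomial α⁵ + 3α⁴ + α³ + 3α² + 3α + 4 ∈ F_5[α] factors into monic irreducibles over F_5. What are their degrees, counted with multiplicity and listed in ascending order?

1, 1, 1, 2

Write h(α) = α⁵ + 3α⁴ + α³ + 3α² + 3α + 4.
Roots in F_5: h(0) = 4; h(1) = 0 → root; h(2) = 0 → root; h(3) = 3; h(4) = 0 → root.
Linear factors from roots: (α + 4), (α + 3), (α + 1).
Complete factorization: h(α) = (α + 1)·(α + 3)·(α + 4)·(α² + 2).
Factor degrees with multiplicity: 1 + 1 + 1 + 2 = 5.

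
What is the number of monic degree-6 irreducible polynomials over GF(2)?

9

By the necklace-counting formula, N_2(6) = (1/6) Σ_{d|6} μ(6/d)·2^d.
Divisors of 6: 1, 2, 3, 6; μ(6/d) for each: 1, -1, -1, 1.
Σ = 2^1 − 2^2 − 2^3 + 2^6 = 54.
N = 54/6 = 9.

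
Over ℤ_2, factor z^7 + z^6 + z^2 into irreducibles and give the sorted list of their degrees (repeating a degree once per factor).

1, 1, 2, 3

Write g(z) = z^7 + z^6 + z^2.
Roots in ℤ_2: g(0) = 0 → root; g(1) = 1.
Linear factors from roots: (z).
Complete factorization: g(z) = (z)^2·(z^2 + z + 1)·(z^3 + z + 1).
Factor degrees with multiplicity: 1 + 1 + 2 + 3 = 7.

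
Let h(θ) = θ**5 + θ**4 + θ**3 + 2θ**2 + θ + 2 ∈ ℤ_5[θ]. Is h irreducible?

Yes

Check for roots in ℤ_5: h(0) = 2; h(1) = 3; h(2) = 3; h(3) = 4; h(4) = 2.
No roots, so no linear factors.
Degree-2 irreducible divisors: test the 10 monic irreducibles of degree 2 over GF(5).
None of them divide h (all give nonzero remainder).
No irreducible factor of degree ≤ 2 exists, so h is irreducible over GF(5).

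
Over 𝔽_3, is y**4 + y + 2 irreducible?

Yes

Write g(y) = y**4 + y + 2.
Check for roots in 𝔽_3: g(0) = 2; g(1) = 1; g(2) = 2.
No roots, so no linear factors.
Monic irreducibles of degree 2 over GF(3): y**2 + 1, y**2 + y + 2, y**2 + 2y + 2.
None of them divide g (all give nonzero remainder).
No irreducible factor of degree ≤ 2 exists, so g is irreducible over GF(3).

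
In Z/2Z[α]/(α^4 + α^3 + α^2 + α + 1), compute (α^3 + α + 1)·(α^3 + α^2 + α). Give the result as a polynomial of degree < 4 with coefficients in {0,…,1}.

1

Multiply in Z/2Z[α]: (α^3 + α + 1)·(α^3 + α^2 + α) = α^6 + α^5 + α.
Reduce using α^4 ≡ α^3 + α^2 + α + 1 (mod α^4 + α^3 + α^2 + α + 1).
Reduced: 1.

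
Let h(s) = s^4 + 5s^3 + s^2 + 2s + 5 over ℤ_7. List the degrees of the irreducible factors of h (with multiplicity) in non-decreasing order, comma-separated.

Linear factors from roots: (s + 6), (s + 1).
Complete factorization: h(s) = (s + 1)·(s + 6)·(s^2 + 5s + 2).
Factor degrees with multiplicity: 1 + 1 + 2 = 4.

1, 1, 2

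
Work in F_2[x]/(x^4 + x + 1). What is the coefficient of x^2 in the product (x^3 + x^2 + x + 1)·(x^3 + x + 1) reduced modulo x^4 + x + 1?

0

Multiply in F_2[x]: (x^3 + x^2 + x + 1)·(x^3 + x + 1) = x^6 + x^5 + x^3 + 1.
Reduce using x^4 ≡ x + 1 (mod x^4 + x + 1).
Reduced: x + 1.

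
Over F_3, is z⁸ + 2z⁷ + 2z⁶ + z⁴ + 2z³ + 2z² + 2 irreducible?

Write m(z) = z⁸ + 2z⁷ + 2z⁶ + z⁴ + 2z³ + 2z² + 2.
Check for roots in F_3: m(0) = 2; m(1) = 0 → root; m(2) = 1.
m(1) = 0, so (z − 1) divides m(z); m is reducible.

No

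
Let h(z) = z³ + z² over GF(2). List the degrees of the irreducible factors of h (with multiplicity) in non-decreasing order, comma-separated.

Roots in GF(2): h(0) = 0 → root; h(1) = 0 → root.
Linear factors from roots: (z), (z + 1).
Complete factorization: h(z) = (z + 1)·(z)^2.
Factor degrees with multiplicity: 1 + 1 + 1 = 3.

1, 1, 1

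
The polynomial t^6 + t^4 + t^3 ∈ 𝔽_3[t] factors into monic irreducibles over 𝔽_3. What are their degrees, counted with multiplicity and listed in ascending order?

1, 1, 1, 1, 2

Write h(t) = t^6 + t^4 + t^3.
Roots in 𝔽_3: h(0) = 0 → root; h(1) = 0 → root; h(2) = 1.
Linear factors from roots: (t), (t - 1).
Complete factorization: h(t) = (t - 1)·(t)^3·(t^2 + t - 1).
Factor degrees with multiplicity: 1 + 1 + 1 + 1 + 2 = 6.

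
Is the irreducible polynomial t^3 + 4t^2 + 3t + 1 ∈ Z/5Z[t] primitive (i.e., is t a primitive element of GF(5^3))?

Write f(t) = t^3 + 4t^2 + 3t + 1.
|GF(5^3)^×| = 5^3 − 1 = 124. Prime factorization: 124 = 2^2·31.
f is primitive ⇔ t has order 124 in GF(5)[t]/(f), i.e. t^(124/q) ≠ 1 for each prime q | 124.
t^(62) mod f = 1
t^(4) mod f = 3t^2 + t + 4.
Since t^(62) = 1, the order of t divides 62 < 124; not primitive.

No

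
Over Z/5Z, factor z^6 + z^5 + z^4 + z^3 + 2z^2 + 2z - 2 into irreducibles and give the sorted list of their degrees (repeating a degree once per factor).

1, 2, 3

Write f(z) = z^6 + z^5 + z^4 + z^3 + 2z^2 + 2z - 2.
Roots in Z/5Z: f(0) = 3; f(1) = 1; f(2) = 0 → root; f(3) = 2; f(4) = 3.
Linear factors from roots: (z - 2).
Complete factorization: f(z) = (z - 2)·(z^2 + 2z - 1)·(z^3 + z^2 + z - 1).
Factor degrees with multiplicity: 1 + 2 + 3 = 6.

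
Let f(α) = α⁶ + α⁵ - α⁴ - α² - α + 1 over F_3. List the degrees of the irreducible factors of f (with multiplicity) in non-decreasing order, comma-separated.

1, 1, 2, 2

Roots in F_3: f(0) = 1; f(1) = 0 → root; f(2) = 0 → root.
Linear factors from roots: (α - 1), (α + 1).
Complete factorization: f(α) = (α + 1)·(α - 1)·(α² + 1)·(α² + α - 1).
Factor degrees with multiplicity: 1 + 1 + 2 + 2 = 6.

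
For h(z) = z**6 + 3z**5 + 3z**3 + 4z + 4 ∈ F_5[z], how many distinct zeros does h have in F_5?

Evaluate at each of the 5 elements of F_5:
h(0) = 4; h(1) = 0 → root; h(2) = 1; h(3) = 0 → root; h(4) = 0 → root.
Roots: {1, 3, 4}.

3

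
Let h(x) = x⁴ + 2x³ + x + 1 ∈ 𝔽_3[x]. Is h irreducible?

Check for roots in 𝔽_3: h(0) = 1; h(1) = 2; h(2) = 2.
No roots, so no linear factors.
Monic irreducibles of degree 2 over GF(3): x² + 1, x² + x + 2, x² + 2x + 2.
None of them divide h (all give nonzero remainder).
No irreducible factor of degree ≤ 2 exists, so h is irreducible over GF(3).

Yes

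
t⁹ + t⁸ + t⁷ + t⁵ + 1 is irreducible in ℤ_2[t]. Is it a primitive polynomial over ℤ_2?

No

Write f(t) = t⁹ + t⁸ + t⁷ + t⁵ + 1.
|GF(2^9)^×| = 2^9 − 1 = 511. Prime factorization: 511 = 7·73.
f is primitive ⇔ t has order 511 in GF(2)[t]/(f), i.e. t^(511/q) ≠ 1 for each prime q | 511.
t^(73) mod f = 1
t^(7) mod f = t⁷.
Since t^(73) = 1, the order of t divides 73 < 511; not primitive.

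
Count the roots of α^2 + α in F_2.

2

Write f(α) = α^2 + α.
Evaluate at each of the 2 elements of F_2:
f(0) = 0 → root; f(1) = 0 → root.
Roots: {0, 1}.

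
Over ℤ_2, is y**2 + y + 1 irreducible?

Write P(y) = y**2 + y + 1.
Check for roots in ℤ_2: P(0) = 1; P(1) = 1.
No roots. A degree-2 polynomial over a field with no linear factor is irreducible.

Yes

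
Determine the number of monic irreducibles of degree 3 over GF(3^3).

6552

By the necklace-counting formula, N_27(3) = (1/3) Σ_{d|3} μ(3/d)·27^d.
Divisors of 3: 1, 3; μ(3/d) for each: -1, 1.
Σ = − 27^1 + 27^3 = 19656.
N = 19656/3 = 6552.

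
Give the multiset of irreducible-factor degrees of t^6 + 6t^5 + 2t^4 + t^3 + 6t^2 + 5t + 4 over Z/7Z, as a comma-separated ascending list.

Write g(t) = t^6 + 6t^5 + 2t^4 + t^3 + 6t^2 + 5t + 4.
Complete factorization: g(t) = (t^6 + 6t^5 + 2t^4 + t^3 + 6t^2 + 5t + 4).
Factor degrees with multiplicity: 6 = 6.

6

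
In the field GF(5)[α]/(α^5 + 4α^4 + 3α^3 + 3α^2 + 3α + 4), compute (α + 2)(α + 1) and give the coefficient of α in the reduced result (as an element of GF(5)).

Multiply in GF(5)[α]: (α + 2)·(α + 1) = α^2 + 3α + 2.
Reduced: α^2 + 3α + 2.

3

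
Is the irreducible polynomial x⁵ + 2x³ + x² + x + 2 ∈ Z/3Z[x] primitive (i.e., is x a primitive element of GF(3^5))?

Write f(x) = x⁵ + 2x³ + x² + x + 2.
|GF(3^5)^×| = 3^5 − 1 = 242. Prime factorization: 242 = 2·11^2.
f is primitive ⇔ x has order 242 in GF(3)[x]/(f), i.e. x^(242/q) ≠ 1 for each prime q | 242.
x^(121) mod f = 1
x^(22) mod f = 2x³ + x².
Since x^(121) = 1, the order of x divides 121 < 242; not primitive.

No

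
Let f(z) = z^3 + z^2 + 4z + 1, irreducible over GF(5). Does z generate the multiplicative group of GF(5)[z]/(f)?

|GF(5^3)^×| = 5^3 − 1 = 124. Prime factorization: 124 = 2^2·31.
f is primitive ⇔ z has order 124 in GF(5)[z]/(f), i.e. z^(124/q) ≠ 1 for each prime q | 124.
z^(62) mod f = 1
z^(4) mod f = 2z^2 + 3z + 1.
Since z^(62) = 1, the order of z divides 62 < 124; not primitive.

No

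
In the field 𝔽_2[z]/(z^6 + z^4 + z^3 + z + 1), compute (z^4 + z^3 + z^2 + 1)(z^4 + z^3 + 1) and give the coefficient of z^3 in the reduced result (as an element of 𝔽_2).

Multiply in 𝔽_2[z]: (z^4 + z^3 + z^2 + 1)·(z^4 + z^3 + 1) = z^8 + z^5 + z^2 + 1.
Reduce using z^6 ≡ z^4 + z^3 + z + 1 (mod z^6 + z^4 + z^3 + z + 1).
Reduced: z^4 + z.

0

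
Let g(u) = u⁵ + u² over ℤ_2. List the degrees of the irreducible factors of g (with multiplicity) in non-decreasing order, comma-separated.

Roots in ℤ_2: g(0) = 0 → root; g(1) = 0 → root.
Linear factors from roots: (u), (u + 1).
Complete factorization: g(u) = (u + 1)·(u)^2·(u² + u + 1).
Factor degrees with multiplicity: 1 + 1 + 1 + 2 = 5.

1, 1, 1, 2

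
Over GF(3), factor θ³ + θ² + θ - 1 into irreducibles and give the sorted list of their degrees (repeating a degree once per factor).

Write f(θ) = θ³ + θ² + θ - 1.
Roots in GF(3): f(0) = 2; f(1) = 2; f(2) = 1.
Complete factorization: f(θ) = (θ³ + θ² + θ - 1).
Factor degrees with multiplicity: 3 = 3.

3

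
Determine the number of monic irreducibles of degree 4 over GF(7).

The number of monic irreducibles of degree 4 over GF(7) is (1/4)·Σ_{d∣4} μ(4/d) 7^d.
Divisors of 4: 1, 2, 4; μ(4/d) for each: 0, -1, 1.
Σ = − 7^2 + 7^4 = 2352.
N = 2352/4 = 588.

588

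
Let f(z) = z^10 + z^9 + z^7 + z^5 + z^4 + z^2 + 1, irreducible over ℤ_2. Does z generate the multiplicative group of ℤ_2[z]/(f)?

|GF(2^10)^×| = 2^10 − 1 = 1023. Prime factorization: 1023 = 3·11·31.
f is primitive ⇔ z has order 1023 in GF(2)[z]/(f), i.e. z^(1023/q) ≠ 1 for each prime q | 1023.
z^(341) mod f = z^6 + z^4 + z^3 + z^2 + z + 1.
z^(93) mod f = z^9 + z^8 + z^7 + z^6 + 1.
z^(33) mod f = z^8 + z^7 + z^5 + z^2.
None equal 1, so z has full order 1023; f is primitive.

Yes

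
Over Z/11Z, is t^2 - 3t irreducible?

No

Write m(t) = t^2 - 3t.
Check each element of Z/11Z for a root: m(0)=0, m(1)=9, m(2)=9, m(3)=0, m(4)=4, m(5)=10, m(6)=7, m(7)=6, m(8)=7, m(9)=10, m(10)=4.
m(0) = 0, so (t) divides m(t); m is reducible.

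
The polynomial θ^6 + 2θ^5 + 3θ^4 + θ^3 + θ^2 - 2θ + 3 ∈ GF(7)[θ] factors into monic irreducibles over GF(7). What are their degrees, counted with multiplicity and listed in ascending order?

1, 1, 2, 2

Write g(θ) = θ^6 + 2θ^5 + 3θ^4 + θ^3 + θ^2 - 2θ + 3.
Linear factors from roots: (θ - 3), (θ + 1).
Complete factorization: g(θ) = (θ + 1)·(θ - 3)·(θ^2 - 2θ + 2)·(θ^2 - θ + 3).
Factor degrees with multiplicity: 1 + 1 + 2 + 2 = 6.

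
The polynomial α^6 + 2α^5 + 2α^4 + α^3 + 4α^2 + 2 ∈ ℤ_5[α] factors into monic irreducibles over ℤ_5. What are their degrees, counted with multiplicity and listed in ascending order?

Write g(α) = α^6 + 2α^5 + 2α^4 + α^3 + 4α^2 + 2.
Roots in ℤ_5: g(0) = 2; g(1) = 2; g(2) = 1; g(3) = 2; g(4) = 1.
Complete factorization: g(α) = (α^2 + 4α + 2)·(α^2 + 4α + 1)^2.
Factor degrees with multiplicity: 2 + 2 + 2 = 6.

2, 2, 2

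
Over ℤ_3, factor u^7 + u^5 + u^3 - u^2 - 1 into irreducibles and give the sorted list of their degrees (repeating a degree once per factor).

Write f(u) = u^7 + u^5 + u^3 - u^2 - 1.
Roots in ℤ_3: f(0) = 2; f(1) = 1; f(2) = 1.
Complete factorization: f(u) = (u^7 + u^5 + u^3 - u^2 - 1).
Factor degrees with multiplicity: 7 = 7.

7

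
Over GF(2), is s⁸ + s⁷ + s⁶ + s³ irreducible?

No

Write m(s) = s⁸ + s⁷ + s⁶ + s³.
Check for roots in GF(2): m(0) = 0 → root; m(1) = 0 → root.
m(0) = 0, so (s) divides m(s); m is reducible.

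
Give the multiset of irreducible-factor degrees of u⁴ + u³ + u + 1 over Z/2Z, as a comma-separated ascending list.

Write h(u) = u⁴ + u³ + u + 1.
Roots in Z/2Z: h(0) = 1; h(1) = 0 → root.
Linear factors from roots: (u + 1).
Complete factorization: h(u) = (u + 1)^2·(u² + u + 1).
Factor degrees with multiplicity: 1 + 1 + 2 = 4.

1, 1, 2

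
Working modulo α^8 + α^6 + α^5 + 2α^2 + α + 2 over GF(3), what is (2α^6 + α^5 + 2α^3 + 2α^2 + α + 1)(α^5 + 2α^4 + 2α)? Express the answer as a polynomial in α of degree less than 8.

2α^7 + α^5 + α^3 + 2α^2 + α + 1

Multiply in GF(3)[α]: (2α^6 + α^5 + 2α^3 + 2α^2 + α + 1)·(α^5 + 2α^4 + 2α) = 2α^11 + 2α^10 + 2α^9 + 2α^8 + α^7 + α^6 + α^3 + 2α^2 + 2α.
Reduce using α^8 ≡ 2α^6 + 2α^5 + α^2 + 2α + 1 (mod α^8 + α^6 + α^5 + 2α^2 + α + 2).
Reduced: 2α^7 + α^5 + α^3 + 2α^2 + α + 1.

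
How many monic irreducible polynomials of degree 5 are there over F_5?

x^(5^5) − x is the product of all monic irreducibles of degree dividing 5; Möbius inversion gives N = (1/5) Σ μ(5/d)·5^d.
Divisors of 5: 1, 5; μ(5/d) for each: -1, 1.
Σ = − 5^1 + 5^5 = 3120.
N = 3120/5 = 624.

624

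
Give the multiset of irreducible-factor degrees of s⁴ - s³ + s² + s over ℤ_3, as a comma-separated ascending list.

1, 3

Write h(s) = s⁴ - s³ + s² + s.
Roots in ℤ_3: h(0) = 0 → root; h(1) = 2; h(2) = 2.
Linear factors from roots: (s).
Complete factorization: h(s) = (s)·(s³ - s² + s + 1).
Factor degrees with multiplicity: 1 + 3 = 4.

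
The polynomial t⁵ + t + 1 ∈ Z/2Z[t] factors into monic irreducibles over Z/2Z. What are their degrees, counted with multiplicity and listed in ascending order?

Write h(t) = t⁵ + t + 1.
Roots in Z/2Z: h(0) = 1; h(1) = 1.
Complete factorization: h(t) = (t² + t + 1)·(t³ + t² + 1).
Factor degrees with multiplicity: 2 + 3 = 5.

2, 3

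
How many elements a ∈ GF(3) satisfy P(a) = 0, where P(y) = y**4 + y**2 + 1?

2

Evaluate at each of the 3 elements of GF(3):
P(0) = 1; P(1) = 0 → root; P(2) = 0 → root.
Roots: {1, 2}.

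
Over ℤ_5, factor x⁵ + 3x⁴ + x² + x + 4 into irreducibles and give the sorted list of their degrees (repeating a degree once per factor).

Write g(x) = x⁵ + 3x⁴ + x² + x + 4.
Roots in ℤ_5: g(0) = 4; g(1) = 0 → root; g(2) = 0 → root; g(3) = 2; g(4) = 1.
Linear factors from roots: (x + 4), (x + 3).
Complete factorization: g(x) = (x + 3)·(x + 4)^2·(x² + 2x + 3).
Factor degrees with multiplicity: 1 + 1 + 1 + 2 = 5.

1, 1, 1, 2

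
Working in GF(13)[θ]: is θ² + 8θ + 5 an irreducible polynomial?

Yes

Write f(θ) = θ² + 8θ + 5.
Check each element of GF(13) for a root: f(0)=5, f(1)=1, f(2)=12, f(3)=12, f(4)=1, f(5)=5, f(6)=11, f(7)=6, f(8)=3, f(9)=2, f(10)=3, f(11)=6, f(12)=11.
No roots. A degree-2 polynomial over a field with no linear factor is irreducible.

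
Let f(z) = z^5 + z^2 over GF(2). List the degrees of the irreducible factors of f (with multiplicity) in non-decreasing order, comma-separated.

Roots in GF(2): f(0) = 0 → root; f(1) = 0 → root.
Linear factors from roots: (z), (z + 1).
Complete factorization: f(z) = (z + 1)·(z)^2·(z^2 + z + 1).
Factor degrees with multiplicity: 1 + 1 + 1 + 2 = 5.

1, 1, 1, 2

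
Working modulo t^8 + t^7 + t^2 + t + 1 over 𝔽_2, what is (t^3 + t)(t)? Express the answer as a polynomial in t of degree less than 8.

Multiply in 𝔽_2[t]: (t^3 + t)·(t) = t^4 + t^2.
Reduced: t^4 + t^2.

t^4 + t^2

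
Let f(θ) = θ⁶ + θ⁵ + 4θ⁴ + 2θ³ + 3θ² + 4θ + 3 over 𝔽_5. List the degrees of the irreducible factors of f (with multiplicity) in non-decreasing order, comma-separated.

Roots in 𝔽_5: f(0) = 3; f(1) = 3; f(2) = 4; f(3) = 2; f(4) = 4.
Complete factorization: f(θ) = (θ² + θ + 2)·(θ² + 2θ + 3)·(θ² + 3θ + 3).
Factor degrees with multiplicity: 2 + 2 + 2 = 6.

2, 2, 2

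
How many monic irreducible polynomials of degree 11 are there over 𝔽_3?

16104

x^(3^11) − x is the product of all monic irreducibles of degree dividing 11; Möbius inversion gives N = (1/11) Σ μ(11/d)·3^d.
Divisors of 11: 1, 11; μ(11/d) for each: -1, 1.
Σ = − 3^1 + 3^11 = 177144.
N = 177144/11 = 16104.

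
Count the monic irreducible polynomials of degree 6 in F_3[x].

116

By the necklace-counting formula, N_3(6) = (1/6) Σ_{d|6} μ(6/d)·3^d.
Divisors of 6: 1, 2, 3, 6; μ(6/d) for each: 1, -1, -1, 1.
Σ = 3^1 − 3^2 − 3^3 + 3^6 = 696.
N = 696/6 = 116.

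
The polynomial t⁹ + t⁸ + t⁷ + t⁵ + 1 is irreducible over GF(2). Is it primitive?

No

Write f(t) = t⁹ + t⁸ + t⁷ + t⁵ + 1.
|GF(2^9)^×| = 2^9 − 1 = 511. Prime factorization: 511 = 7·73.
f is primitive ⇔ t has order 511 in GF(2)[t]/(f), i.e. t^(511/q) ≠ 1 for each prime q | 511.
t^(73) mod f = 1
t^(7) mod f = t⁷.
Since t^(73) = 1, the order of t divides 73 < 511; not primitive.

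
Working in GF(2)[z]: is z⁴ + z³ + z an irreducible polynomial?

Write f(z) = z⁴ + z³ + z.
Check for roots in GF(2): f(0) = 0 → root; f(1) = 1.
f(0) = 0, so (z) divides f(z); f is reducible.

No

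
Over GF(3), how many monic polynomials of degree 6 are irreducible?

By the necklace-counting formula, N_3(6) = (1/6) Σ_{d|6} μ(6/d)·3^d.
Divisors of 6: 1, 2, 3, 6; μ(6/d) for each: 1, -1, -1, 1.
Σ = 3^1 − 3^2 − 3^3 + 3^6 = 696.
N = 696/6 = 116.

116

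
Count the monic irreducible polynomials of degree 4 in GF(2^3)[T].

1008

By the necklace-counting formula, N_8(4) = (1/4) Σ_{d|4} μ(4/d)·8^d.
Divisors of 4: 1, 2, 4; μ(4/d) for each: 0, -1, 1.
Σ = − 8^2 + 8^4 = 4032.
N = 4032/4 = 1008.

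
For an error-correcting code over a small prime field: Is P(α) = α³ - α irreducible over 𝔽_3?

Check for roots in 𝔽_3: P(0) = 0 → root; P(1) = 0 → root; P(2) = 0 → root.
P(0) = 0, so (α) divides P(α); P is reducible.

No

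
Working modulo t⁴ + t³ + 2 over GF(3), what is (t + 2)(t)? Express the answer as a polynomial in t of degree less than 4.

Multiply in GF(3)[t]: (t + 2)·(t) = t² + 2t.
Reduced: t² + 2t.

t^2 + 2t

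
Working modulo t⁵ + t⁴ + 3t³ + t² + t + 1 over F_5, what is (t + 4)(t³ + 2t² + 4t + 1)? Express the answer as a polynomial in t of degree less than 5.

Multiply in F_5[t]: (t + 4)·(t³ + 2t² + 4t + 1) = t⁴ + t³ + 2t² + 2t + 4.
Reduced: t⁴ + t³ + 2t² + 2t + 4.

t^4 + t^3 + 2t^2 + 2t + 4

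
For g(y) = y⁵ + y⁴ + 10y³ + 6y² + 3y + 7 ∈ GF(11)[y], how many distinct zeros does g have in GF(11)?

Evaluate at each of the 11 elements of GF(11):
g(0) = 7; g(1) = 6; g(2) = 0 → root; g(3) = 4; g(4) = 0 → root; g(5) = 2; g(6) = 0 → root; g(7) = 3; g(8) = 5; g(9) = 6; g(10) = 0 → root.
Roots: {2, 4, 6, 10}.

4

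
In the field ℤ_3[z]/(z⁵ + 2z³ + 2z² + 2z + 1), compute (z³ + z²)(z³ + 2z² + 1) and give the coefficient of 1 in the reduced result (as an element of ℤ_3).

0

Multiply in ℤ_3[z]: (z³ + z²)·(z³ + 2z² + 1) = z⁶ + 2z⁴ + z³ + z².
Reduce using z⁵ ≡ z³ + z² + z + 2 (mod z⁵ + 2z³ + 2z² + 2z + 1).
Reduced: 2z³ + 2z² + 2z.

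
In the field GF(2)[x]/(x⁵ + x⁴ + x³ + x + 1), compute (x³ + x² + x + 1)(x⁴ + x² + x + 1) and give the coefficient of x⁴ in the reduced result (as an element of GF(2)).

Multiply in GF(2)[x]: (x³ + x² + x + 1)·(x⁴ + x² + x + 1) = x⁷ + x⁶ + x⁴ + x³ + x² + 1.
Reduce using x⁵ ≡ x⁴ + x³ + x + 1 (mod x⁵ + x⁴ + x³ + x + 1).
Reduced: x³ + x.

0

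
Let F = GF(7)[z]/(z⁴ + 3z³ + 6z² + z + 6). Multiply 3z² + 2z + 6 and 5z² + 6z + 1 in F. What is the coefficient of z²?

4

Multiply in GF(7)[z]: (3z² + 2z + 6)·(5z² + 6z + 1) = z⁴ + 3z² + 3z + 6.
Reduce using z⁴ ≡ 4z³ + z² + 6z + 1 (mod z⁴ + 3z³ + 6z² + z + 6).
Reduced: 4z³ + 4z² + 2z.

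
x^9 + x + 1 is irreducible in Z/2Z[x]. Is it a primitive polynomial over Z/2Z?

Write f(x) = x^9 + x + 1.
|GF(2^9)^×| = 2^9 − 1 = 511. Prime factorization: 511 = 7·73.
f is primitive ⇔ x has order 511 in GF(2)[x]/(f), i.e. x^(511/q) ≠ 1 for each prime q | 511.
x^(73) mod f = 1
x^(7) mod f = x^7.
Since x^(73) = 1, the order of x divides 73 < 511; not primitive.

No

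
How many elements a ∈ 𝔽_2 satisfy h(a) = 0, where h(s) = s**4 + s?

2

Evaluate at each of the 2 elements of 𝔽_2:
h(0) = 0 → root; h(1) = 0 → root.
Roots: {0, 1}.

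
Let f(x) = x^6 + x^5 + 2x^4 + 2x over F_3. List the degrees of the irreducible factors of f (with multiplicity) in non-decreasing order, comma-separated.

Roots in F_3: f(0) = 0 → root; f(1) = 0 → root; f(2) = 0 → root.
Linear factors from roots: (x), (x + 2), (x + 1).
Complete factorization: f(x) = (x)·(x + 1)·(x + 2)^2·(x^2 + 2x + 2).
Factor degrees with multiplicity: 1 + 1 + 1 + 1 + 2 = 6.

1, 1, 1, 1, 2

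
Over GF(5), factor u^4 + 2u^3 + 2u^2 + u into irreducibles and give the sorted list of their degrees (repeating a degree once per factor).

1, 1, 2

Write f(u) = u^4 + 2u^3 + 2u^2 + u.
Roots in GF(5): f(0) = 0 → root; f(1) = 1; f(2) = 2; f(3) = 1; f(4) = 0 → root.
Linear factors from roots: (u), (u + 1).
Complete factorization: f(u) = (u)·(u + 1)·(u^2 + u + 1).
Factor degrees with multiplicity: 1 + 1 + 2 = 4.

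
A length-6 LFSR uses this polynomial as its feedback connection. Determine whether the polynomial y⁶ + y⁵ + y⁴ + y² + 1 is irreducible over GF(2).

Yes

Write h(y) = y⁶ + y⁵ + y⁴ + y² + 1.
Check for roots in GF(2): h(0) = 1; h(1) = 1.
No roots, so no linear factors.
Monic irreducibles of degree 2 over GF(2): y² + y + 1.
None of them divide h (all give nonzero remainder).
Monic irreducibles of degree 3 over GF(2): y³ + y + 1, y³ + y² + 1.
None of them divide h (all give nonzero remainder).
No irreducible factor of degree ≤ 3 exists, so h is irreducible over GF(2).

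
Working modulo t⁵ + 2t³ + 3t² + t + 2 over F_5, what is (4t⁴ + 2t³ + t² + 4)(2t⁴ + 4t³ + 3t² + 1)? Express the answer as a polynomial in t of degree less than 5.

Multiply in F_5[t]: (4t⁴ + 2t³ + t² + 4)·(2t⁴ + 4t³ + 3t² + 1) = 3t⁸ + 2t⁶ + 3t³ + 3t² + 4.
Reduce using t⁵ ≡ 3t³ + 2t² + 4t + 3 (mod t⁵ + 2t³ + 3t² + t + 2).
Reduced: 2t³ + 4t² + 2t + 2.

2t^3 + 4t^2 + 2t + 2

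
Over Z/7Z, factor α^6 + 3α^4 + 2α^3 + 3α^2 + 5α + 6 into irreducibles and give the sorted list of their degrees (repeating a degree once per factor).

3, 3

Write f(α) = α^6 + 3α^4 + 2α^3 + 3α^2 + 5α + 6.
Complete factorization: f(α) = (α^3 + 3α^2 + 3α + 3)·(α^3 + 4α^2 + 2α + 2).
Factor degrees with multiplicity: 3 + 3 = 6.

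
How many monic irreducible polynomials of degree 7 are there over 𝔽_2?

18

x^(2^7) − x is the product of all monic irreducibles of degree dividing 7; Möbius inversion gives N = (1/7) Σ μ(7/d)·2^d.
Divisors of 7: 1, 7; μ(7/d) for each: -1, 1.
Σ = − 2^1 + 2^7 = 126.
N = 126/7 = 18.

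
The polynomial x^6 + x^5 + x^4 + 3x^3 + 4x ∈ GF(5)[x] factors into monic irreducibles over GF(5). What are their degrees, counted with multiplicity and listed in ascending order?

1, 1, 4

Write f(x) = x^6 + x^5 + x^4 + 3x^3 + 4x.
Roots in GF(5): f(0) = 0 → root; f(1) = 0 → root; f(2) = 4; f(3) = 1; f(4) = 4.
Linear factors from roots: (x), (x + 4).
Complete factorization: f(x) = (x)·(x + 4)·(x^4 + 2x^3 + 3x^2 + x + 1).
Factor degrees with multiplicity: 1 + 1 + 4 = 6.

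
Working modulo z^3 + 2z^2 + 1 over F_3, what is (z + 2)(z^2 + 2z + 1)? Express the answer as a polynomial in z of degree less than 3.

Multiply in F_3[z]: (z + 2)·(z^2 + 2z + 1) = z^3 + z^2 + 2z + 2.
Reduce using z^3 ≡ z^2 + 2 (mod z^3 + 2z^2 + 1).
Reduced: 2z^2 + 2z + 1.

2z^2 + 2z + 1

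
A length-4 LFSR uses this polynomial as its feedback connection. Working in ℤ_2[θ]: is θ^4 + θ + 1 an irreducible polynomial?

Yes

Write h(θ) = θ^4 + θ + 1.
Check for roots in ℤ_2: h(0) = 1; h(1) = 1.
No roots, so no linear factors.
Monic irreducibles of degree 2 over GF(2): θ^2 + θ + 1.
None of them divide h (all give nonzero remainder).
No irreducible factor of degree ≤ 2 exists, so h is irreducible over GF(2).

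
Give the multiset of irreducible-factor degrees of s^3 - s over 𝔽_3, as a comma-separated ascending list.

Write h(s) = s^3 - s.
Roots in 𝔽_3: h(0) = 0 → root; h(1) = 0 → root; h(2) = 0 → root.
Linear factors from roots: (s), (s - 1), (s + 1).
Complete factorization: h(s) = (s)·(s + 1)·(s - 1).
Factor degrees with multiplicity: 1 + 1 + 1 = 3.

1, 1, 1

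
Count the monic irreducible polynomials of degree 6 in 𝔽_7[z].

x^(7^6) − x is the product of all monic irreducibles of degree dividing 6; Möbius inversion gives N = (1/6) Σ μ(6/d)·7^d.
Divisors of 6: 1, 2, 3, 6; μ(6/d) for each: 1, -1, -1, 1.
Σ = 7^1 − 7^2 − 7^3 + 7^6 = 117264.
N = 117264/6 = 19544.

19544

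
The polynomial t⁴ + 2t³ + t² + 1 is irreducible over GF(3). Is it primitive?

Write f(t) = t⁴ + 2t³ + t² + 1.
|GF(3^4)^×| = 3^4 − 1 = 80. Prime factorization: 80 = 2^4·5.
f is primitive ⇔ t has order 80 in GF(3)[t]/(f), i.e. t^(80/q) ≠ 1 for each prime q | 80.
t^(40) mod f = 1
t^(16) mod f = t³ + t² + 2t.
Since t^(40) = 1, the order of t divides 40 < 80; not primitive.

No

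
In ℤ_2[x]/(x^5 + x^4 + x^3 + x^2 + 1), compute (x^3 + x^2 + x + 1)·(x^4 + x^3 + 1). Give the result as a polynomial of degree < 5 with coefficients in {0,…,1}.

x^3 + 1

Multiply in ℤ_2[x]: (x^3 + x^2 + x + 1)·(x^4 + x^3 + 1) = x^7 + x^2 + x + 1.
Reduce using x^5 ≡ x^4 + x^3 + x^2 + 1 (mod x^5 + x^4 + x^3 + x^2 + 1).
Reduced: x^3 + 1.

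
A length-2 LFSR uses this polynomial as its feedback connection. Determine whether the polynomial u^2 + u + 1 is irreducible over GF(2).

Yes

Write h(u) = u^2 + u + 1.
Check for roots in GF(2): h(0) = 1; h(1) = 1.
No roots. A degree-2 polynomial over a field with no linear factor is irreducible.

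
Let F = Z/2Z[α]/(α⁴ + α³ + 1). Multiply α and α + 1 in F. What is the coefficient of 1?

0

Multiply in Z/2Z[α]: (α)·(α + 1) = α² + α.
Reduced: α² + α.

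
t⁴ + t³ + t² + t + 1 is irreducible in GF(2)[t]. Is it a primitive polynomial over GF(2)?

Write f(t) = t⁴ + t³ + t² + t + 1.
|GF(2^4)^×| = 2^4 − 1 = 15. Prime factorization: 15 = 3·5.
f is primitive ⇔ t has order 15 in GF(2)[t]/(f), i.e. t^(15/q) ≠ 1 for each prime q | 15.
t^(5) mod f = 1
t^(3) mod f = t³.
Since t^(5) = 1, the order of t divides 5 < 15; not primitive.

No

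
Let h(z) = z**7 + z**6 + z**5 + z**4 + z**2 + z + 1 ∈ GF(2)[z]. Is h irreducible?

Check for roots in GF(2): h(0) = 1; h(1) = 1.
No roots, so no linear factors.
Monic irreducibles of degree 2 over GF(2): z**2 + z + 1.
None of them divide h (all give nonzero remainder).
Monic irreducibles of degree 3 over GF(2): z**3 + z + 1, z**3 + z**2 + 1.
None of them divide h (all give nonzero remainder).
No irreducible factor of degree ≤ 3 exists, so h is irreducible over GF(2).

Yes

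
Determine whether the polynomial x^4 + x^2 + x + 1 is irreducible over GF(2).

No

Write h(x) = x^4 + x^2 + x + 1.
Check for roots in GF(2): h(0) = 1; h(1) = 0 → root.
h(1) = 0, so (x − 1) divides h(x); h is reducible.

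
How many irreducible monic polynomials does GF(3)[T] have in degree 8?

810

x^(3^8) − x is the product of all monic irreducibles of degree dividing 8; Möbius inversion gives N = (1/8) Σ μ(8/d)·3^d.
Divisors of 8: 1, 2, 4, 8; μ(8/d) for each: 0, 0, -1, 1.
Σ = − 3^4 + 3^8 = 6480.
N = 6480/8 = 810.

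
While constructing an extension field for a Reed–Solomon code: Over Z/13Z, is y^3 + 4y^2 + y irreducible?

Write P(y) = y^3 + 4y^2 + y.
Check each element of Z/13Z for a root: P(0)=0, P(1)=6, P(2)=0, P(3)=1, P(4)=2, P(5)=9, P(6)=2, P(7)=0, P(8)=9, P(9)=9, P(10)=6, P(11)=6, P(12)=2.
P(0) = 0, so (y) divides P(y); P is reducible.

No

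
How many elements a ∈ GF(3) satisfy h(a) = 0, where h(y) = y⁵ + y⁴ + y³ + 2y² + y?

Evaluate at each of the 3 elements of GF(3):
h(0) = 0 → root; h(1) = 0 → root; h(2) = 0 → root.
Roots: {0, 1, 2}.

3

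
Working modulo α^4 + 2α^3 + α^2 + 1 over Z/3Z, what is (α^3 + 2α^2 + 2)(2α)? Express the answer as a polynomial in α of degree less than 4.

α^2 + α + 1

Multiply in Z/3Z[α]: (α^3 + 2α^2 + 2)·(2α) = 2α^4 + α^3 + α.
Reduce using α^4 ≡ α^3 + 2α^2 + 2 (mod α^4 + 2α^3 + α^2 + 1).
Reduced: α^2 + α + 1.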